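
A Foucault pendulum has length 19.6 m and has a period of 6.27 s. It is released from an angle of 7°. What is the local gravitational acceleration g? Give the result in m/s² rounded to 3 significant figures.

From T = 2π√(L/g), g = 4π²L/T² = 4π² × 19.6/6.270² = 19.7 m/s².

19.7 m/s²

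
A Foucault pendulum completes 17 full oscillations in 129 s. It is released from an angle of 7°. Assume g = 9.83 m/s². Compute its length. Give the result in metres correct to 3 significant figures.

T = 129/17 = 7.588 s.
From T = 2π√(L/g), L = gT²/(4π²) = 9.83 × 7.588²/(4π²) = 14.3 m.

14.3 m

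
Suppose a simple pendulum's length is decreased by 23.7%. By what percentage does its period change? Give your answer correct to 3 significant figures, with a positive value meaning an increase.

-12.7%

T ∝ √L, so T'/T = √(0.7630) = 0.8735.
Percentage change in T = (0.8735 − 1) × 100% = -12.7%.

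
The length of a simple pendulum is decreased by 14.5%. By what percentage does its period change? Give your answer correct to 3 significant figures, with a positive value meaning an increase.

-7.53%

T ∝ √L, so T'/T = √(0.8550) = 0.9247.
Percentage change in T = (0.9247 − 1) × 100% = -7.53%.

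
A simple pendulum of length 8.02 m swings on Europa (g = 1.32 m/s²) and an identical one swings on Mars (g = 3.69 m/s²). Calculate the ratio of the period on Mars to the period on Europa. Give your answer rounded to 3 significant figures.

T ∝ 1/√g, so T₂/T₁ = √(g₁/g₂) = √(1.32/3.69) = 0.598.

0.598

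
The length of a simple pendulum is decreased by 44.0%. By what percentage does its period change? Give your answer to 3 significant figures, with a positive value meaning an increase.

T ∝ √L, so T'/T = √(0.5600) = 0.7483.
Percentage change in T = (0.7483 − 1) × 100% = -25.2%.

-25.2%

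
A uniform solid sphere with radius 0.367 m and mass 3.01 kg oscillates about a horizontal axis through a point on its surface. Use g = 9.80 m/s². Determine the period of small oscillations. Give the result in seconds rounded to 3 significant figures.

1.44 s

I_cm = (2/5)mr² = 0.1622 kg·m². The pivot is at distance d = 0.367 m from the centre of mass.
By the parallel-axis theorem, I = I_cm + md² = 0.1622 + 0.4054 = 0.5676 kg·m².
T = 2π√(I/(mgd)) = 2π√(0.5676/(3.01 × 9.80 × 0.367)) = 1.44 s.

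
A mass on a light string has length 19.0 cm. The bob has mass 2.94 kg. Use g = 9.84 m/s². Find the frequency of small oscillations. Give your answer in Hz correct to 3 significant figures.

1.15 Hz

T = 2π√(L/g) = 2π√(0.190/9.84) = 0.8731 s, so f = 1/T = 1.15 Hz.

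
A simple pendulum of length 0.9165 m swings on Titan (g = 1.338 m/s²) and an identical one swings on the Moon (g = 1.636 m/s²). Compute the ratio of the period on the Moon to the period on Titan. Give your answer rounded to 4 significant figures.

0.9043

T ∝ 1/√g, so T₂/T₁ = √(g₁/g₂) = √(1.338/1.636) = 0.9043.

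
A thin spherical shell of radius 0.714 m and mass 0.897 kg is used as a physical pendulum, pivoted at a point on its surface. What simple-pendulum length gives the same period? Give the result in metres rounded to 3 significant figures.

1.19 m

The equivalent simple-pendulum length is L_eq = I/(md), where I is about the pivot and d = 0.7140 m.
I_cm = (2/3)mR² = 0.3049 kg·m², so I = I_cm + md² = 0.3049 + 0.4573 = 0.7621 kg·m².
L_eq = 0.7621/(0.897 × 0.7140) = 1.19 m.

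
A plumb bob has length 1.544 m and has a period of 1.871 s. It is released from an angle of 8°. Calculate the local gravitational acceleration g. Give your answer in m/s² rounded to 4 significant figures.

17.41 m/s²

From T = 2π√(L/g), g = 4π²L/T² = 4π² × 1.544/1.8710² = 17.41 m/s².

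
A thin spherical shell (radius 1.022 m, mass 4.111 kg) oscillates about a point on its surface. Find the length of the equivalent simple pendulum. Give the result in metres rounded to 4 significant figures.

The equivalent simple-pendulum length is L_eq = I/(md), where I is about the pivot and d = 1.0220 m.
I_cm = (2/3)mR² = 2.8626 kg·m², so I = I_cm + md² = 2.8626 + 4.2939 = 7.1565 kg·m².
L_eq = 7.1565/(4.111 × 1.0220) = 1.703 m.

1.703 m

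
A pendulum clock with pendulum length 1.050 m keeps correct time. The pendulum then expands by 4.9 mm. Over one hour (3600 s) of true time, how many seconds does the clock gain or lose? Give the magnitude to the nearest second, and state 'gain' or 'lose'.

T ∝ √L, so T'/T = √(1.05490/1.050) = 1.00233.
In 3600 s of true time the clock registers 3600/1.00233 = 3591.6 s, so it loses 8 s.

lose 8 s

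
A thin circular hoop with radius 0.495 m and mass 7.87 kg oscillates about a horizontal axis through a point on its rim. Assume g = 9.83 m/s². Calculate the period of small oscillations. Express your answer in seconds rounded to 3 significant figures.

1.99 s

I_cm = mr² = 1.928 kg·m². The pivot is at distance d = 0.495 m from the centre of mass.
By the parallel-axis theorem, I = I_cm + md² = 1.928 + 1.928 = 3.857 kg·m².
T = 2π√(I/(mgd)) = 2π√(3.857/(7.87 × 9.83 × 0.495)) = 1.99 s.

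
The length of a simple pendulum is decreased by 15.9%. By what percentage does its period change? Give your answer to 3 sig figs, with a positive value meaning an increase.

-8.29%

T ∝ √L, so T'/T = √(0.8410) = 0.9171.
Percentage change in T = (0.9171 − 1) × 100% = -8.29%.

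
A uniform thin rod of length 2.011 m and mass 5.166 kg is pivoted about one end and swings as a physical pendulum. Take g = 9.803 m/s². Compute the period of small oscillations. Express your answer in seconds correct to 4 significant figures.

For a physical pendulum T = 2π√(I/(mgd)), with d = 1.0055 m from pivot to centre of mass.
I_cm = mL²/12 = 5.166 × 2.011²/12 = 1.7410 kg·m²; I = I_cm + md² = 1.7410 + 5.166 × 1.0055² = 6.9640 kg·m².
T = 2π√(6.9640/(5.166 × 9.803 × 1.0055)) = 2.324 s.

2.324 s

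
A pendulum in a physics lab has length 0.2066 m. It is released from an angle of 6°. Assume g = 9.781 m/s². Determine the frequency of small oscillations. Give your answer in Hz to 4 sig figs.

1.095 Hz

T = 2π√(L/g) = 2π√(0.2066/9.781) = 0.91317 s, so f = 1/T = 1.095 Hz.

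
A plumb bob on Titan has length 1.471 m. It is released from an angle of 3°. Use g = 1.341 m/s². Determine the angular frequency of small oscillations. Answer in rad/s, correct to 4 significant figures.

ω = √(g/L) = √(1.341/1.471) = 0.9548 rad/s.

0.9548 rad/s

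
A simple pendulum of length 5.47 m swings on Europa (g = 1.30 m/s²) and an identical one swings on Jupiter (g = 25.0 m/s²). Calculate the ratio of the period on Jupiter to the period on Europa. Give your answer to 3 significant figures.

T ∝ 1/√g, so T₂/T₁ = √(g₁/g₂) = √(1.30/25.0) = 0.228.

0.228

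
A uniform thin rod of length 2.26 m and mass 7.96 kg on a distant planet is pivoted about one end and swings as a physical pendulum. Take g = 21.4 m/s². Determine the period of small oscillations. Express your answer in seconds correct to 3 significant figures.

1.67 s

For a physical pendulum T = 2π√(I/(mgd)), with d = 1.130 m from pivot to centre of mass.
I_cm = mL²/12 = 7.96 × 2.26²/12 = 3.388 kg·m²; I = I_cm + md² = 3.388 + 7.96 × 1.130² = 13.55 kg·m².
T = 2π√(13.55/(7.96 × 21.4 × 1.130)) = 1.67 s.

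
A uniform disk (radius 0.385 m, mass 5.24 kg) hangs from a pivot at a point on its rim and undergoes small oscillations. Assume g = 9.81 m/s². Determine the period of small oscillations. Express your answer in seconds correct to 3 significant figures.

I_cm = ½mr² = 0.3883 kg·m². The pivot is at distance d = 0.385 m from the centre of mass.
By the parallel-axis theorem, I = I_cm + md² = 0.3883 + 0.7767 = 1.165 kg·m².
T = 2π√(I/(mgd)) = 2π√(1.165/(5.24 × 9.81 × 0.385)) = 1.52 s.

1.52 s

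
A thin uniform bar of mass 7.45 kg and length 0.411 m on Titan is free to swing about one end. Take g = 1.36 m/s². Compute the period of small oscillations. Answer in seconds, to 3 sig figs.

For a physical pendulum T = 2π√(I/(mgd)), with d = 0.2055 m from pivot to centre of mass.
I_cm = mL²/12 = 7.45 × 0.411²/12 = 0.1049 kg·m²; I = I_cm + md² = 0.1049 + 7.45 × 0.2055² = 0.4195 kg·m².
T = 2π√(0.4195/(7.45 × 1.36 × 0.2055)) = 2.82 s.

2.82 s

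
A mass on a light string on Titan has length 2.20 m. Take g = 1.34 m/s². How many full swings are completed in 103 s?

T = 2π√(L/g) = 2π√(2.20/1.34) = 8.051 s.
Number of complete oscillations = ⌊103/8.051⌋ = ⌊12.79⌋ = 12.

12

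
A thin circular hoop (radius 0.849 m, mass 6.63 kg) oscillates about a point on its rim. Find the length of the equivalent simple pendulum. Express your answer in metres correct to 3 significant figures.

The equivalent simple-pendulum length is L_eq = I/(md), where I is about the pivot and d = 0.8490 m.
I_cm = mR² = 4.779 kg·m², so I = I_cm + md² = 4.779 + 4.779 = 9.558 kg·m².
L_eq = 9.558/(6.63 × 0.8490) = 1.70 m.

1.70 m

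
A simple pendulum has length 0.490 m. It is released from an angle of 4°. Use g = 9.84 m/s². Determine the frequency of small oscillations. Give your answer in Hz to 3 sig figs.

T = 2π√(L/g) = 2π√(0.490/9.84) = 1.402 s, so f = 1/T = 0.713 Hz.

0.713 Hz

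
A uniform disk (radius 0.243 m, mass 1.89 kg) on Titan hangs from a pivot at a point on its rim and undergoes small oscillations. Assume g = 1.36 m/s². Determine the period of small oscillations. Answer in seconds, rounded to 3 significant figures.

3.25 s

I_cm = ½mr² = 0.05580 kg·m². The pivot is at distance d = 0.243 m from the centre of mass.
By the parallel-axis theorem, I = I_cm + md² = 0.05580 + 0.1116 = 0.1674 kg·m².
T = 2π√(I/(mgd)) = 2π√(0.1674/(1.89 × 1.36 × 0.243)) = 3.25 s.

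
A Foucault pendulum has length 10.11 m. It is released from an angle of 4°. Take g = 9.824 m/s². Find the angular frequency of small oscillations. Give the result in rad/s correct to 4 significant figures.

ω = √(g/L) = √(9.824/10.11) = 0.9858 rad/s.

0.9858 rad/s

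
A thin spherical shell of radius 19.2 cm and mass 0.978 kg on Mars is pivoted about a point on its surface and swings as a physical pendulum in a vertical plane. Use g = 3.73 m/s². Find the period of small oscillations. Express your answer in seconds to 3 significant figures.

1.84 s

I_cm = (2/3)mr² = 0.02404 kg·m². The pivot is at distance d = 0.192 m from the centre of mass.
By the parallel-axis theorem, I = I_cm + md² = 0.02404 + 0.03605 = 0.06009 kg·m².
T = 2π√(I/(mgd)) = 2π√(0.06009/(0.978 × 3.73 × 0.192)) = 1.84 s.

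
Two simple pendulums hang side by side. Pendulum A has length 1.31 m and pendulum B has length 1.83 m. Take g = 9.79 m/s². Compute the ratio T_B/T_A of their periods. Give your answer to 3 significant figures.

T ∝ √L, so T_B/T_A = √(L_B/L_A) = √(1.83/1.31) = 1.18.

1.18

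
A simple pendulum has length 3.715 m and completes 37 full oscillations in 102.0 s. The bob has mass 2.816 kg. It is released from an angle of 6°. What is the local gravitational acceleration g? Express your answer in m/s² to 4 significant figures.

T = 102.0/37 = 2.7568 s.
From T = 2π√(L/g), g = 4π²L/T² = 4π² × 3.715/2.7568² = 19.30 m/s².

19.30 m/s²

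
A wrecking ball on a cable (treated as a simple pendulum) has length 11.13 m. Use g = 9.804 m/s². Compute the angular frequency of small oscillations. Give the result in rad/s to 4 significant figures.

0.9385 rad/s

ω = √(g/L) = √(9.804/11.13) = 0.9385 rad/s.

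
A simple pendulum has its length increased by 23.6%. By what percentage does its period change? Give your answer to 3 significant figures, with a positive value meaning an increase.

11.2%

T ∝ √L, so T'/T = √(1.236) = 1.112.
Percentage change in T = (1.112 − 1) × 100% = 11.2%.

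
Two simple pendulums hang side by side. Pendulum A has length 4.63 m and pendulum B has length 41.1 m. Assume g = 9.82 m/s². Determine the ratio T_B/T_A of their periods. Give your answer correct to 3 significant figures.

T ∝ √L, so T_B/T_A = √(L_B/L_A) = √(41.1/4.63) = 2.98.

2.98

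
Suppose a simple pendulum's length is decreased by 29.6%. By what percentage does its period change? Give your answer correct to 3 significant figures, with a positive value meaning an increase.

T ∝ √L, so T'/T = √(0.7040) = 0.8390.
Percentage change in T = (0.8390 − 1) × 100% = -16.1%.

-16.1%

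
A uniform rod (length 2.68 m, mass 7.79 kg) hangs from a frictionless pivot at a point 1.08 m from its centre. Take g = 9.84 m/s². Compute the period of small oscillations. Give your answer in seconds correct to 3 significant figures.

For a physical pendulum T = 2π√(I/(mgd)), with d = 1.080 m from pivot to centre of mass.
I_cm = mL²/12 = 7.79 × 2.68²/12 = 4.663 kg·m²; I = I_cm + md² = 4.663 + 7.79 × 1.080² = 13.75 kg·m².
T = 2π√(13.75/(7.79 × 9.84 × 1.080)) = 2.56 s.

2.56 s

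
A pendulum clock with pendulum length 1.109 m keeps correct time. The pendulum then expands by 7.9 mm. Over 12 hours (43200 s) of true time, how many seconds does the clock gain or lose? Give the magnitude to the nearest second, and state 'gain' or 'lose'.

lose 153 s

T ∝ √L, so T'/T = √(1.11690/1.109) = 1.00356.
In 43200 s of true time the clock registers 43200/1.00356 = 43046.9 s, so it loses 153 s.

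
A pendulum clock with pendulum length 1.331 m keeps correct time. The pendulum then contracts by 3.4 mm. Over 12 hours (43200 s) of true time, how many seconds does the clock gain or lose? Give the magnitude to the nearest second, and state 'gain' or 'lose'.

gain 55 s

T ∝ √L, so T'/T = √(1.32760/1.331) = 0.998722.
In 43200 s of true time the clock registers 43200/0.998722 = 43255.3 s, so it gains 55 s.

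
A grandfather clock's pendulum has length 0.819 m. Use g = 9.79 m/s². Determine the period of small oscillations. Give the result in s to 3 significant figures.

T = 2π√(L/g) = 2π√(0.819/9.79) = 2π × 0.2892 = 1.82 s.

1.82 s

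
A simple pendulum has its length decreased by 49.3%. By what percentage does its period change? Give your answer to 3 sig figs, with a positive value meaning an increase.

-28.8%

T ∝ √L, so T'/T = √(0.5070) = 0.7120.
Percentage change in T = (0.7120 − 1) × 100% = -28.8%.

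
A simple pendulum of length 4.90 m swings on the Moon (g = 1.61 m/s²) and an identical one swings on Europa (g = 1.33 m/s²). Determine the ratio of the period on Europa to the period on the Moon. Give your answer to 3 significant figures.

1.10

T ∝ 1/√g, so T₂/T₁ = √(g₁/g₂) = √(1.61/1.33) = 1.10.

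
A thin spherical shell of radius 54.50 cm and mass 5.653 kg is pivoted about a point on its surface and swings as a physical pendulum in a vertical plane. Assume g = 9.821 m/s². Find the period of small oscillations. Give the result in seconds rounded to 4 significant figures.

1.911 s

I_cm = (2/3)mr² = 1.1194 kg·m². The pivot is at distance d = 0.5450 m from the centre of mass.
By the parallel-axis theorem, I = I_cm + md² = 1.1194 + 1.6791 = 2.7985 kg·m².
T = 2π√(I/(mgd)) = 2π√(2.7985/(5.653 × 9.821 × 0.5450)) = 1.911 s.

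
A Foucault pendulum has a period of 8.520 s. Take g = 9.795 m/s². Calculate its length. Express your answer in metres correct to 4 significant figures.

From T = 2π√(L/g), L = gT²/(4π²) = 9.795 × 8.5200²/(4π²) = 18.01 m.

18.01 m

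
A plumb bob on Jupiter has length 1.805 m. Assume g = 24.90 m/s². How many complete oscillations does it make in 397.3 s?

T = 2π√(L/g) = 2π√(1.805/24.90) = 1.6917 s.
Number of complete oscillations = ⌊397.3/1.6917⌋ = ⌊234.85⌋ = 234.

234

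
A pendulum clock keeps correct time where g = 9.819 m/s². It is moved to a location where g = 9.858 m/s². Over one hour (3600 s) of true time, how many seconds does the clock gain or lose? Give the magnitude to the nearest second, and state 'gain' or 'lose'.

The clock's period scales as T ∝ 1/√g, so T'/T = √(9.819/9.858) = 0.998020.
In 3600 s of true time the clock registers 3600/0.998020 = 3607.1 s, so it gains 7 s.

gain 7 s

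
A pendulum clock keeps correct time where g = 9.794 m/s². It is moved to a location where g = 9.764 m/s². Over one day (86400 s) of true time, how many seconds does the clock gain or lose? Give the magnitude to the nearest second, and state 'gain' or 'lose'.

The clock's period scales as T ∝ 1/√g, so T'/T = √(9.794/9.764) = 1.00154.
In 86400 s of true time the clock registers 86400/1.00154 = 86267.6 s, so it loses 132 s.

lose 132 s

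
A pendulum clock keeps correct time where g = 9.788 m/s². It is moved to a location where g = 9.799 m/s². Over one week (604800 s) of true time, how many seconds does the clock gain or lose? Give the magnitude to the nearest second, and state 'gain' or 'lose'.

gain 340 s

The clock's period scales as T ∝ 1/√g, so T'/T = √(9.788/9.799) = 0.999439.
In 604800 s of true time the clock registers 604800/0.999439 = 605139.7 s, so it gains 340 s.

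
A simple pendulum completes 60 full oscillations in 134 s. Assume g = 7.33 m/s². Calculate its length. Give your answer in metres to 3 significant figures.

T = 134/60 = 2.233 s.
From T = 2π√(L/g), L = gT²/(4π²) = 7.33 × 2.233²/(4π²) = 0.926 m.

0.926 m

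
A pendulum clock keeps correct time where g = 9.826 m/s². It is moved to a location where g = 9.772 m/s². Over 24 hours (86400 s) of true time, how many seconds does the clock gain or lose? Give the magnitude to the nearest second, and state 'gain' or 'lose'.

lose 238 s

The clock's period scales as T ∝ 1/√g, so T'/T = √(9.826/9.772) = 1.00276.
In 86400 s of true time the clock registers 86400/1.00276 = 86162.3 s, so it loses 238 s.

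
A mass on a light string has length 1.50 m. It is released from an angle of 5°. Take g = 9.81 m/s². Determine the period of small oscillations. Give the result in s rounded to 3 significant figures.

2.46 s

T = 2π√(L/g) = 2π√(1.50/9.81) = 2π × 0.3910 = 2.46 s.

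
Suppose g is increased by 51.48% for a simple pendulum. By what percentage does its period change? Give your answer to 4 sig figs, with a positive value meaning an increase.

-18.75%

T ∝ 1/√g, so T'/T = 1/√(1.5148) = 0.81250.
Percentage change in T = (0.81250 − 1) × 100% = -18.75%.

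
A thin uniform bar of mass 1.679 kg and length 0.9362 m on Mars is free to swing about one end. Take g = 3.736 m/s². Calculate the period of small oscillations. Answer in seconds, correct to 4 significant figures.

2.568 s

For a physical pendulum T = 2π√(I/(mgd)), with d = 0.46810 m from pivot to centre of mass.
I_cm = mL²/12 = 1.679 × 0.9362²/12 = 0.12263 kg·m²; I = I_cm + md² = 0.12263 + 1.679 × 0.46810² = 0.49053 kg·m².
T = 2π√(0.49053/(1.679 × 3.736 × 0.46810)) = 2.568 s.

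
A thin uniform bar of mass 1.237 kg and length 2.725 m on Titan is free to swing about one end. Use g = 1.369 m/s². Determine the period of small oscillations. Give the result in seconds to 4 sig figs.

For a physical pendulum T = 2π√(I/(mgd)), with d = 1.3625 m from pivot to centre of mass.
I_cm = mL²/12 = 1.237 × 2.725²/12 = 0.76546 kg·m²; I = I_cm + md² = 0.76546 + 1.237 × 1.3625² = 3.0618 kg·m².
T = 2π√(3.0618/(1.237 × 1.369 × 1.3625)) = 7.238 s.

7.238 s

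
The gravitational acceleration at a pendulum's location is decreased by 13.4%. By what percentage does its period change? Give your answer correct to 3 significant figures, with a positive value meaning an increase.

7.46%

T ∝ 1/√g, so T'/T = 1/√(0.8660) = 1.075.
Percentage change in T = (1.075 − 1) × 100% = 7.46%.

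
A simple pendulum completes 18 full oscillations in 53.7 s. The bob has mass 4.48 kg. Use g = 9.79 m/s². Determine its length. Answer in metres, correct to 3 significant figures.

2.21 m

T = 53.7/18 = 2.983 s.
From T = 2π√(L/g), L = gT²/(4π²) = 9.79 × 2.983²/(4π²) = 2.21 m.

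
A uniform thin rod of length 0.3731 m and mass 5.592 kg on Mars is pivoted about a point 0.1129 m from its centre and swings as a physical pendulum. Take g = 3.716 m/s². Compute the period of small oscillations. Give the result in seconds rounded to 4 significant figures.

1.514 s

For a physical pendulum T = 2π√(I/(mgd)), with d = 0.11290 m from pivot to centre of mass.
I_cm = mL²/12 = 5.592 × 0.3731²/12 = 0.064869 kg·m²; I = I_cm + md² = 0.064869 + 5.592 × 0.11290² = 0.13615 kg·m².
T = 2π√(0.13615/(5.592 × 3.716 × 0.11290)) = 1.514 s.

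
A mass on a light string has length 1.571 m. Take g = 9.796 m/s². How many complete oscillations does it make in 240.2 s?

95

T = 2π√(L/g) = 2π√(1.571/9.796) = 2.5162 s.
Number of complete oscillations = ⌊240.2/2.5162⌋ = ⌊95.462⌋ = 95.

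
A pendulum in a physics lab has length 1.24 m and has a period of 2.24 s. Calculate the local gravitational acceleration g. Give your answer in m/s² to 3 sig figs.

9.76 m/s²

From T = 2π√(L/g), g = 4π²L/T² = 4π² × 1.24/2.240² = 9.76 m/s².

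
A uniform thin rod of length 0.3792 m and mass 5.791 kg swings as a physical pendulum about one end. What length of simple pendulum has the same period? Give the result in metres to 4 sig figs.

0.2528 m

The equivalent simple-pendulum length is L_eq = I/(md), where I is about the pivot and d = 0.18960 m.
I_cm = (1/12)mL² = 0.069392 kg·m², so I = I_cm + md² = 0.069392 + 0.20818 = 0.27757 kg·m².
L_eq = 0.27757/(5.791 × 0.18960) = 0.2528 m.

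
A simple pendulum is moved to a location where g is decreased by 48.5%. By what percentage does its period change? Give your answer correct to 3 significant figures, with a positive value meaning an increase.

T ∝ 1/√g, so T'/T = 1/√(0.5150) = 1.393.
Percentage change in T = (1.393 − 1) × 100% = 39.3%.

39.3%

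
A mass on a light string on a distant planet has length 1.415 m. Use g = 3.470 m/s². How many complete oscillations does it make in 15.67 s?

3

T = 2π√(L/g) = 2π√(1.415/3.470) = 4.0123 s.
Number of complete oscillations = ⌊15.67/4.0123⌋ = ⌊3.9055⌋ = 3.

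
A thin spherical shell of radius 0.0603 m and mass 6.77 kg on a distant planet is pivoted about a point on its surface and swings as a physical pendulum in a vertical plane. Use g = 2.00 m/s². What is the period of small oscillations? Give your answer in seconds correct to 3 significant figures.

I_cm = (2/3)mr² = 0.01641 kg·m². The pivot is at distance d = 0.0603 m from the centre of mass.
By the parallel-axis theorem, I = I_cm + md² = 0.01641 + 0.02462 = 0.04103 kg·m².
T = 2π√(I/(mgd)) = 2π√(0.04103/(6.77 × 2.00 × 0.0603)) = 1.41 s.

1.41 s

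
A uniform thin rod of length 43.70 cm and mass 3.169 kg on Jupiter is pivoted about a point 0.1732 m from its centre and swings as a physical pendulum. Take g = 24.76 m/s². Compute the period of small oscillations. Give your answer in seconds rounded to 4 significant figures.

0.6501 s

For a physical pendulum T = 2π√(I/(mgd)), with d = 0.17320 m from pivot to centre of mass.
I_cm = mL²/12 = 3.169 × 0.4370²/12 = 0.050432 kg·m²; I = I_cm + md² = 0.050432 + 3.169 × 0.17320² = 0.14550 kg·m².
T = 2π√(0.14550/(3.169 × 24.76 × 0.17320)) = 0.6501 s.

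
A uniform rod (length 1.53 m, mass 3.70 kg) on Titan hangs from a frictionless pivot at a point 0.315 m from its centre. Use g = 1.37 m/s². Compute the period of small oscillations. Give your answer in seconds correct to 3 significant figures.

For a physical pendulum T = 2π√(I/(mgd)), with d = 0.3150 m from pivot to centre of mass.
I_cm = mL²/12 = 3.70 × 1.53²/12 = 0.7218 kg·m²; I = I_cm + md² = 0.7218 + 3.70 × 0.3150² = 1.089 kg·m².
T = 2π√(1.089/(3.70 × 1.37 × 0.3150)) = 5.19 s.

5.19 s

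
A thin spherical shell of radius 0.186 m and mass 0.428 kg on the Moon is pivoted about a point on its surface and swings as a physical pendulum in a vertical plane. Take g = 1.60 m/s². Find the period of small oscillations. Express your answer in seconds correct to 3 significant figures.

2.77 s

I_cm = (2/3)mr² = 0.009871 kg·m². The pivot is at distance d = 0.186 m from the centre of mass.
By the parallel-axis theorem, I = I_cm + md² = 0.009871 + 0.01481 = 0.02468 kg·m².
T = 2π√(I/(mgd)) = 2π√(0.02468/(0.428 × 1.60 × 0.186)) = 2.77 s.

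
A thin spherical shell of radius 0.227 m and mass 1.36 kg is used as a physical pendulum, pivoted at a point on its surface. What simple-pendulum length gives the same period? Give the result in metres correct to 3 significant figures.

The equivalent simple-pendulum length is L_eq = I/(md), where I is about the pivot and d = 0.2270 m.
I_cm = (2/3)mR² = 0.04672 kg·m², so I = I_cm + md² = 0.04672 + 0.07008 = 0.1168 kg·m².
L_eq = 0.1168/(1.36 × 0.2270) = 0.378 m.

0.378 m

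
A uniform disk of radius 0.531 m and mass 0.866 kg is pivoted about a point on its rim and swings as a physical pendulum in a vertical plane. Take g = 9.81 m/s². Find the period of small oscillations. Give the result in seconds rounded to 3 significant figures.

I_cm = ½mr² = 0.1221 kg·m². The pivot is at distance d = 0.531 m from the centre of mass.
By the parallel-axis theorem, I = I_cm + md² = 0.1221 + 0.2442 = 0.3663 kg·m².
T = 2π√(I/(mgd)) = 2π√(0.3663/(0.866 × 9.81 × 0.531)) = 1.79 s.

1.79 s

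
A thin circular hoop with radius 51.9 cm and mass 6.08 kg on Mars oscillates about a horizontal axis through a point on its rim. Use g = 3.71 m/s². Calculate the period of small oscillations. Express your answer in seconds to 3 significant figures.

I_cm = mr² = 1.638 kg·m². The pivot is at distance d = 0.519 m from the centre of mass.
By the parallel-axis theorem, I = I_cm + md² = 1.638 + 1.638 = 3.275 kg·m².
T = 2π√(I/(mgd)) = 2π√(3.275/(6.08 × 3.71 × 0.519)) = 3.32 s.

3.32 s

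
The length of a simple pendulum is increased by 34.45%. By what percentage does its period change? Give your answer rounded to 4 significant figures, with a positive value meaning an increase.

T ∝ √L, so T'/T = √(1.3445) = 1.1595.
Percentage change in T = (1.1595 − 1) × 100% = 15.95%.

15.95%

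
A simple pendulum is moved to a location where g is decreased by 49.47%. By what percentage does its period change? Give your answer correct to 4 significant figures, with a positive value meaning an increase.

T ∝ 1/√g, so T'/T = 1/√(0.50530) = 1.4068.
Percentage change in T = (1.4068 − 1) × 100% = 40.68%.

40.68%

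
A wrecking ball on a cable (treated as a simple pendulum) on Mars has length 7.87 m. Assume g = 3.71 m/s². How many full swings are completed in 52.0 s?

5

T = 2π√(L/g) = 2π√(7.87/3.71) = 9.151 s.
Number of complete oscillations = ⌊52.0/9.151⌋ = ⌊5.682⌋ = 5.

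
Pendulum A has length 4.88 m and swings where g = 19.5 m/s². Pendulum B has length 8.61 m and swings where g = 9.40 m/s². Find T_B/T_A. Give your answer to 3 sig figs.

T = 2π√(L/g), so T_B/T_A = √((L_B/g_B)/(L_A/g_A)) = √((8.61/9.40)/(4.88/19.5)) = 1.91.

1.91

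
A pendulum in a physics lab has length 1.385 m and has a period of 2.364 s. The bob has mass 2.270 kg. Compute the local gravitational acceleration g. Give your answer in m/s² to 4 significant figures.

9.784 m/s²

From T = 2π√(L/g), g = 4π²L/T² = 4π² × 1.385/2.3640² = 9.784 m/s².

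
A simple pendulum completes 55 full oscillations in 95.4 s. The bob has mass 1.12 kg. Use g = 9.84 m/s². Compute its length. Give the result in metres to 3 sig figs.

0.750 m

T = 95.4/55 = 1.735 s.
From T = 2π√(L/g), L = gT²/(4π²) = 9.84 × 1.735²/(4π²) = 0.750 m.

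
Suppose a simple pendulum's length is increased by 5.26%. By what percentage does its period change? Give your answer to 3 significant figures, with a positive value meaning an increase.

T ∝ √L, so T'/T = √(1.053) = 1.026.
Percentage change in T = (1.026 − 1) × 100% = 2.60%.

2.60%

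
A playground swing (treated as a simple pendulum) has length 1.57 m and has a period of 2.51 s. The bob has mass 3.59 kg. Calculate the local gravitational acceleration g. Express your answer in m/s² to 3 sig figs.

From T = 2π√(L/g), g = 4π²L/T² = 4π² × 1.57/2.510² = 9.84 m/s².

9.84 m/s²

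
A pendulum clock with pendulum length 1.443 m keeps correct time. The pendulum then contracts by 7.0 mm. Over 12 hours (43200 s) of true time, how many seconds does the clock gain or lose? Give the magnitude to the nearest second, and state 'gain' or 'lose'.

T ∝ √L, so T'/T = √(1.43600/1.443) = 0.997572.
In 43200 s of true time the clock registers 43200/0.997572 = 43305.2 s, so it gains 105 s.

gain 105 s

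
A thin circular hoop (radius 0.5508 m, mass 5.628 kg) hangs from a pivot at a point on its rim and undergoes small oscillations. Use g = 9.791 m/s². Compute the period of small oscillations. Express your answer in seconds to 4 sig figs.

I_cm = mr² = 1.7074 kg·m². The pivot is at distance d = 0.5508 m from the centre of mass.
By the parallel-axis theorem, I = I_cm + md² = 1.7074 + 1.7074 = 3.4149 kg·m².
T = 2π√(I/(mgd)) = 2π√(3.4149/(5.628 × 9.791 × 0.5508)) = 2.108 s.

2.108 s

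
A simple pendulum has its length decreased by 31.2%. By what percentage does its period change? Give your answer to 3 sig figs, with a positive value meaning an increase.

-17.1%

T ∝ √L, so T'/T = √(0.6880) = 0.8295.
Percentage change in T = (0.8295 − 1) × 100% = -17.1%.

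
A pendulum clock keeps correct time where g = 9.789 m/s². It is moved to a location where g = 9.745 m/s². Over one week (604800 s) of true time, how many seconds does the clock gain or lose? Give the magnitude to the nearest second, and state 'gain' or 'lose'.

lose 1361 s

The clock's period scales as T ∝ 1/√g, so T'/T = √(9.789/9.745) = 1.00226.
In 604800 s of true time the clock registers 604800/1.00226 = 603439.2 s, so it loses 1361 s.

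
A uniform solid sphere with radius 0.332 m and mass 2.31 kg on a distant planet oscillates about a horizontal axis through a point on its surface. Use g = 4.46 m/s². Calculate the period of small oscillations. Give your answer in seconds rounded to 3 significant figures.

2.03 s

I_cm = (2/5)mr² = 0.1018 kg·m². The pivot is at distance d = 0.332 m from the centre of mass.
By the parallel-axis theorem, I = I_cm + md² = 0.1018 + 0.2546 = 0.3565 kg·m².
T = 2π√(I/(mgd)) = 2π√(0.3565/(2.31 × 4.46 × 0.332)) = 2.03 s.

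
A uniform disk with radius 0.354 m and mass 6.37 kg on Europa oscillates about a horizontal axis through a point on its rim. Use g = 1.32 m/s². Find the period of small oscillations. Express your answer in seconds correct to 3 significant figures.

3.99 s

I_cm = ½mr² = 0.3991 kg·m². The pivot is at distance d = 0.354 m from the centre of mass.
By the parallel-axis theorem, I = I_cm + md² = 0.3991 + 0.7983 = 1.197 kg·m².
T = 2π√(I/(mgd)) = 2π√(1.197/(6.37 × 1.32 × 0.354)) = 3.99 s.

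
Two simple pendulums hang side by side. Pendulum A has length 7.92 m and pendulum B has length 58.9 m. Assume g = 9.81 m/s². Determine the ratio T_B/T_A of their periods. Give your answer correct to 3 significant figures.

T ∝ √L, so T_B/T_A = √(L_B/L_A) = √(58.9/7.92) = 2.73.

2.73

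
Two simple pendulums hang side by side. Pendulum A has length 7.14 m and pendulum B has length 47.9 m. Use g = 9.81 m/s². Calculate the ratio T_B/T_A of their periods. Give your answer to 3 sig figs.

T ∝ √L, so T_B/T_A = √(L_B/L_A) = √(47.9/7.14) = 2.59.

2.59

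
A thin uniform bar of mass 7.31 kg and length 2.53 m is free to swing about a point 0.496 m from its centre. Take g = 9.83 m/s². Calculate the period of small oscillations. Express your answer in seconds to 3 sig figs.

2.51 s

For a physical pendulum T = 2π√(I/(mgd)), with d = 0.4960 m from pivot to centre of mass.
I_cm = mL²/12 = 7.31 × 2.53²/12 = 3.899 kg·m²; I = I_cm + md² = 3.899 + 7.31 × 0.4960² = 5.698 kg·m².
T = 2π√(5.698/(7.31 × 9.83 × 0.4960)) = 2.51 s.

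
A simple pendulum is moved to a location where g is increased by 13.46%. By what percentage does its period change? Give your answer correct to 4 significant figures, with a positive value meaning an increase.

-6.119%

T ∝ 1/√g, so T'/T = 1/√(1.1346) = 0.93881.
Percentage change in T = (0.93881 − 1) × 100% = -6.119%.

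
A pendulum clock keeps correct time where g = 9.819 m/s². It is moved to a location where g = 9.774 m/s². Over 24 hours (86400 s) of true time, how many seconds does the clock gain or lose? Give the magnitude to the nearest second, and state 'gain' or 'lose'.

lose 198 s

The clock's period scales as T ∝ 1/√g, so T'/T = √(9.819/9.774) = 1.00230.
In 86400 s of true time the clock registers 86400/1.00230 = 86201.8 s, so it loses 198 s.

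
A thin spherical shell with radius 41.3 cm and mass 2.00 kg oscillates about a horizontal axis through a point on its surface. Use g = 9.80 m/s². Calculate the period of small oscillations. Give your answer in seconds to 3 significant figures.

I_cm = (2/3)mr² = 0.2274 kg·m². The pivot is at distance d = 0.413 m from the centre of mass.
By the parallel-axis theorem, I = I_cm + md² = 0.2274 + 0.3411 = 0.5686 kg·m².
T = 2π√(I/(mgd)) = 2π√(0.5686/(2.00 × 9.80 × 0.413)) = 1.67 s.

1.67 s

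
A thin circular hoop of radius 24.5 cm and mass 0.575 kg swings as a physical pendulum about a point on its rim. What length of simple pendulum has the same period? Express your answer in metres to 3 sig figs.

0.490 m

The equivalent simple-pendulum length is L_eq = I/(md), where I is about the pivot and d = 0.2450 m.
I_cm = mR² = 0.03451 kg·m², so I = I_cm + md² = 0.03451 + 0.03451 = 0.06903 kg·m².
L_eq = 0.06903/(0.575 × 0.2450) = 0.490 m.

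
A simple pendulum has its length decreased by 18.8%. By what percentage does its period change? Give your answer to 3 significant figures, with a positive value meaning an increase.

T ∝ √L, so T'/T = √(0.8120) = 0.9011.
Percentage change in T = (0.9011 − 1) × 100% = -9.89%.

-9.89%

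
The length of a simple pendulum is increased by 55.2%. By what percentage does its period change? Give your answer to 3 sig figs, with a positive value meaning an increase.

24.6%

T ∝ √L, so T'/T = √(1.552) = 1.246.
Percentage change in T = (1.246 − 1) × 100% = 24.6%.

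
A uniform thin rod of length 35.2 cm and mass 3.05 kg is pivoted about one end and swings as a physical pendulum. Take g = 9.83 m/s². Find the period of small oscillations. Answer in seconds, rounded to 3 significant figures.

0.971 s

For a physical pendulum T = 2π√(I/(mgd)), with d = 0.1760 m from pivot to centre of mass.
I_cm = mL²/12 = 3.05 × 0.352²/12 = 0.03149 kg·m²; I = I_cm + md² = 0.03149 + 3.05 × 0.1760² = 0.1260 kg·m².
T = 2π√(0.1260/(3.05 × 9.83 × 0.1760)) = 0.971 s.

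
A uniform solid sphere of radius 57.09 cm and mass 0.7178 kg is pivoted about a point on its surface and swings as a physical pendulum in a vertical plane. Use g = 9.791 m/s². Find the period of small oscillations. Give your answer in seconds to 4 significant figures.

1.795 s

I_cm = (2/5)mr² = 0.093580 kg·m². The pivot is at distance d = 0.5709 m from the centre of mass.
By the parallel-axis theorem, I = I_cm + md² = 0.093580 + 0.23395 = 0.32753 kg·m².
T = 2π√(I/(mgd)) = 2π√(0.32753/(0.7178 × 9.791 × 0.5709)) = 1.795 s.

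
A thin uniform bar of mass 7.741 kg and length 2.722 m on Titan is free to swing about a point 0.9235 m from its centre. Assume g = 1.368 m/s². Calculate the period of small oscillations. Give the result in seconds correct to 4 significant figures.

6.778 s

For a physical pendulum T = 2π√(I/(mgd)), with d = 0.92350 m from pivot to centre of mass.
I_cm = mL²/12 = 7.741 × 2.722²/12 = 4.7796 kg·m²; I = I_cm + md² = 4.7796 + 7.741 × 0.92350² = 11.382 kg·m².
T = 2π√(11.382/(7.741 × 1.368 × 0.92350)) = 6.778 s.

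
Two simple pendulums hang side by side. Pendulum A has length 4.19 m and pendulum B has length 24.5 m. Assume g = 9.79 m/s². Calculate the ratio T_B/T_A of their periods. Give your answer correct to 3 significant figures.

2.42

T ∝ √L, so T_B/T_A = √(L_B/L_A) = √(24.5/4.19) = 2.42.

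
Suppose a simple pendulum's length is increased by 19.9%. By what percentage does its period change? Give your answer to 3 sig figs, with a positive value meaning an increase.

9.50%

T ∝ √L, so T'/T = √(1.199) = 1.095.
Percentage change in T = (1.095 − 1) × 100% = 9.50%.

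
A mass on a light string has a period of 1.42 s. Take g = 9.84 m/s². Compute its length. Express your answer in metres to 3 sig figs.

From T = 2π√(L/g), L = gT²/(4π²) = 9.84 × 1.420²/(4π²) = 0.503 m.

0.503 m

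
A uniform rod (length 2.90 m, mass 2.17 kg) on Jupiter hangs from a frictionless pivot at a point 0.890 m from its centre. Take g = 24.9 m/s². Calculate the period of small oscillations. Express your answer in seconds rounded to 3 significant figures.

1.63 s

For a physical pendulum T = 2π√(I/(mgd)), with d = 0.8900 m from pivot to centre of mass.
I_cm = mL²/12 = 2.17 × 2.90²/12 = 1.521 kg·m²; I = I_cm + md² = 1.521 + 2.17 × 0.8900² = 3.240 kg·m².
T = 2π√(3.240/(2.17 × 24.9 × 0.8900)) = 1.63 s.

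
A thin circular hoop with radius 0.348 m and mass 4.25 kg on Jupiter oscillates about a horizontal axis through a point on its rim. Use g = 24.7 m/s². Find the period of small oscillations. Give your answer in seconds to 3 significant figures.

I_cm = mr² = 0.5147 kg·m². The pivot is at distance d = 0.348 m from the centre of mass.
By the parallel-axis theorem, I = I_cm + md² = 0.5147 + 0.5147 = 1.029 kg·m².
T = 2π√(I/(mgd)) = 2π√(1.029/(4.25 × 24.7 × 0.348)) = 1.05 s.

1.05 s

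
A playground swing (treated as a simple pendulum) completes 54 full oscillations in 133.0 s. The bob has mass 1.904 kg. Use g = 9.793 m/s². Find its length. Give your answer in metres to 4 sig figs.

T = 133.0/54 = 2.4630 s.
From T = 2π√(L/g), L = gT²/(4π²) = 9.793 × 2.4630²/(4π²) = 1.505 m.

1.505 m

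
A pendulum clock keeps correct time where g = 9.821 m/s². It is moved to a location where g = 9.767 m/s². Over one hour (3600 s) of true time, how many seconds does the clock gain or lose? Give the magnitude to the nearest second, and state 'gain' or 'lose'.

The clock's period scales as T ∝ 1/√g, so T'/T = √(9.821/9.767) = 1.00276.
In 3600 s of true time the clock registers 3600/1.00276 = 3590.1 s, so it loses 10 s.

lose 10 s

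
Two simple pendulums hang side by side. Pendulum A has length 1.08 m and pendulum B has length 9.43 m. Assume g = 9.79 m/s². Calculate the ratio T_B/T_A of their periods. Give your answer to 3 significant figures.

2.95

T ∝ √L, so T_B/T_A = √(L_B/L_A) = √(9.43/1.08) = 2.95.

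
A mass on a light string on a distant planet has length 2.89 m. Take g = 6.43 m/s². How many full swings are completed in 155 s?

36

T = 2π√(L/g) = 2π√(2.89/6.43) = 4.212 s.
Number of complete oscillations = ⌊155/4.212⌋ = ⌊36.80⌋ = 36.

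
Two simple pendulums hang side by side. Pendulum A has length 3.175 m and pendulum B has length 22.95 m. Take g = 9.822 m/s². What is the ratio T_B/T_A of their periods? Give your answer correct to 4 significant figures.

2.689

T ∝ √L, so T_B/T_A = √(L_B/L_A) = √(22.95/3.175) = 2.689.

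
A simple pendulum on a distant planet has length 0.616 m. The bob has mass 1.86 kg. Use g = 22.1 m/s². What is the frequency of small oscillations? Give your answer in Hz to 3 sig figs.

0.953 Hz

T = 2π√(L/g) = 2π√(0.616/22.1) = 1.049 s, so f = 1/T = 0.953 Hz.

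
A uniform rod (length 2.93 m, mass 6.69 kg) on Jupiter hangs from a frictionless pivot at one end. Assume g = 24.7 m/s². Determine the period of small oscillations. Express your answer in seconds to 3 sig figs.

For a physical pendulum T = 2π√(I/(mgd)), with d = 1.465 m from pivot to centre of mass.
I_cm = mL²/12 = 6.69 × 2.93²/12 = 4.786 kg·m²; I = I_cm + md² = 4.786 + 6.69 × 1.465² = 19.14 kg·m².
T = 2π√(19.14/(6.69 × 24.7 × 1.465)) = 1.77 s.

1.77 s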